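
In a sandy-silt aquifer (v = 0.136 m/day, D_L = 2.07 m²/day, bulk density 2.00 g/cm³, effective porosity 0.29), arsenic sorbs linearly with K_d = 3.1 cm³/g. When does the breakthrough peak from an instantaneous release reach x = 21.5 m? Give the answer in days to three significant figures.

1830 days

Retardation factor R = 1 + ρ_b·K_d/n = 1 + 2.00 × 3.1/0.29 = 22.38.
Sorption retards both mechanisms: v_R = v/R = 0.006077 m/day, D_R = D/R = 0.09249 m²/day.
Peak time from v_R²t² + 2D_R t − x² = 0: t = (√(D_R² + v_R²x²) − D_R)/v_R².
√(D_R² + v_R²x²) = √(0.09249² + 0.006077² × 21.5²) = 0.1601; v_R² = 3.693e-05.
t = (0.1601 − 0.09249)/3.693e-05 = 1830 days.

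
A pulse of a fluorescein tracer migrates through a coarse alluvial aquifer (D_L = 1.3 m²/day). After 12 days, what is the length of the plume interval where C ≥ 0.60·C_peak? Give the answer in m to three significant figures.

The plume is Gaussian with σ = √(2Dt) = √(2 × 1.3 × 12) = 5.586 m.
C/C_peak = exp(−Δx²/(2σ²)) = 0.60 ⇒ Δx = σ·√(−2 ln 0.60) = 5.586 × 1.011 = 5.647 m.
Width = 2Δx = 11.3 m.

11.3 m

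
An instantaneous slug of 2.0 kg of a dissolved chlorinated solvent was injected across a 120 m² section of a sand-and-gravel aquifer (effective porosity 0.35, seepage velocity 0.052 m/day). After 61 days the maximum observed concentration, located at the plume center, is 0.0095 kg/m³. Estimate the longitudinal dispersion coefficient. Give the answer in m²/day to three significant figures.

At the plume center C_max = M/(n_e·A·√(4πDt)), so D = M²/(4πt·(n_e·A·C_max)²).
n_e·A·C_max = 0.35 × 120 × 0.0095 = 0.3990 kg/m.
D = 2.0²/(4π × 61 × 0.3990²) = 0.0328 m²/day.

0.0328 m²/day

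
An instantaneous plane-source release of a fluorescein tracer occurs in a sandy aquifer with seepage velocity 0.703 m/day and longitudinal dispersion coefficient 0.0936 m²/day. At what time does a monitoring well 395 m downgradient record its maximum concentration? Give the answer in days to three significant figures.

562 days

For the 1D instantaneous-source solution, setting ∂C/∂t = 0 at fixed x gives v²t² + 2Dt − x² = 0, so t = (√(D² + v²x²) − D)/v².
√(D² + v²x²) = √(0.0936² + 0.703² × 395²) = 277.7; v² = 0.494209.
t = (277.7 − 0.0936)/0.494209 = 562 days (vs. the pure-advection estimate x/v = 562 d).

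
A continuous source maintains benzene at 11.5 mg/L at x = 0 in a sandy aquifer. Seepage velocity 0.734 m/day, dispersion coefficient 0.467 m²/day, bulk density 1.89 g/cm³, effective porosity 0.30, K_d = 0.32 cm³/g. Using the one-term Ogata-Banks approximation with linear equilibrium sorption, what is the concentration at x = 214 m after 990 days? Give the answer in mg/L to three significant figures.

Retardation factor R = 1 + ρ_b·K_d/n = 1 + 1.89 × 0.32/0.30 = 3.016.
Sorption retards both mechanisms: v_R = v/R = 0.2434 m/day, D_R = D/R = 0.1548 m²/day.
v_R·t = 0.2434 × 990 = 240.966 m; 2√(D_R t) = 24.76 m; argument = (214 − 240.966)/24.76 = -1.089.
C = C₀ × ½·erfc(-1.089) = 11.5 × 0.9382 = 10.8 mg/L.

10.8 mg/L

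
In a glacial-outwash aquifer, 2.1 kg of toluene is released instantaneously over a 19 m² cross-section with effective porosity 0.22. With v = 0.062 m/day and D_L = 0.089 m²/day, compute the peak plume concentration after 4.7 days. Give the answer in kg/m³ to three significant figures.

0.219 kg/m³

The peak of an instantaneous 1D plume sits at x = vt; there the Gaussian factor is 1 and C_max = M/(n_e·A·√(4πDt)), where n_e·A is the pore area the mass is dissolved in.
√(4πDt) = √(4π × 0.089 × 4.7) = 2.293 m, so C_max = 2.1/(0.22 × 19 × 2.293) = 0.219 kg/m³.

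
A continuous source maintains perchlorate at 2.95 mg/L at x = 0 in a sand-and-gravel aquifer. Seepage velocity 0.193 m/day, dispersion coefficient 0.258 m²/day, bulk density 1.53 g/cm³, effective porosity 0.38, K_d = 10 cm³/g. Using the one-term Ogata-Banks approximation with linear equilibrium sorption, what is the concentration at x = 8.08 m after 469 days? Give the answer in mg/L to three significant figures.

Retardation factor R = 1 + ρ_b·K_d/n = 1 + 1.53 × 10/0.38 = 41.26.
Sorption retards both mechanisms: v_R = v/R = 0.004678 m/day, D_R = D/R = 0.006253 m²/day.
v_R·t = 0.004678 × 469 = 2.193982 m; 2√(D_R t) = 3.425 m; argument = (8.08 − 2.193982)/3.425 = 1.719.
C = C₀ × ½·erfc(1.719) = 2.95 × 0.007528 = 0.0222 mg/L.

0.0222 mg/L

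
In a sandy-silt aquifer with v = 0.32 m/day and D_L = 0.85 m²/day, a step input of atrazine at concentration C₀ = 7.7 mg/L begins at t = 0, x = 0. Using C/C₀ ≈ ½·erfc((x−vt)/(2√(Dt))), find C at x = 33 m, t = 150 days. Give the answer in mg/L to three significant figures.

For a continuous step input, C/C₀ ≈ ½·erfc((x−vt)/(2√(Dt))).
vt = 0.32 × 150 = 48 m and 2√(Dt) = 2√(0.85 × 150) = 22.58 m.
Argument (x−vt)/(2√(Dt)) = (33 − 48)/22.58 = -0.6643; ½·erfc(-0.6643) = 0.8263.
C = 7.7 × 0.8263 = 6.36 mg/L.

6.36 mg/L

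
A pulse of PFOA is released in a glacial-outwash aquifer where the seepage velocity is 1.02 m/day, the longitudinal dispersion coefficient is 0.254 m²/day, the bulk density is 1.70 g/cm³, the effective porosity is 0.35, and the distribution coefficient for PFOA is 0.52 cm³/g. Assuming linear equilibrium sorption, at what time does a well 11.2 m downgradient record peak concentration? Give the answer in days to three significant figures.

Retardation factor R = 1 + ρ_b·K_d/n = 1 + 1.70 × 0.52/0.35 = 3.526.
Sorption retards both mechanisms: v_R = v/R = 0.2893 m/day, D_R = D/R = 0.07204 m²/day.
Peak time from v_R²t² + 2D_R t − x² = 0: t = (√(D_R² + v_R²x²) − D_R)/v_R².
√(D_R² + v_R²x²) = √(0.07204² + 0.2893² × 11.2²) = 3.241; v_R² = 0.08369.
t = (3.241 − 0.07204)/0.08369 = 37.9 days.

37.9 days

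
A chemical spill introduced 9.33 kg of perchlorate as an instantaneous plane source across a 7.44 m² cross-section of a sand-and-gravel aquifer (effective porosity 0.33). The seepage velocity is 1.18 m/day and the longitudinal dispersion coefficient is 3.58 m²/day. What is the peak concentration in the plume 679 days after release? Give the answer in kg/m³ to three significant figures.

0.0217 kg/m³

The peak of an instantaneous 1D plume sits at x = vt; there the Gaussian factor is 1 and C_max = M/(n_e·A·√(4πDt)), where n_e·A is the pore area the mass is dissolved in.
√(4πDt) = √(4π × 3.58 × 679) = 174.8 m, so C_max = 9.33/(0.33 × 7.44 × 174.8) = 0.0217 kg/m³.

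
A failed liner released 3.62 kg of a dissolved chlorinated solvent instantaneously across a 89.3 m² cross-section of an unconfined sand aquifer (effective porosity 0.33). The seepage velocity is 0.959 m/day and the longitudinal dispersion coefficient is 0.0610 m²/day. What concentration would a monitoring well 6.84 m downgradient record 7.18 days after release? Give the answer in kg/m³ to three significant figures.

For an instantaneous plane source, C(x,t) = M/(n_e·A·√(4πDt)) · exp(−(x−vt)²/(4Dt)), with n_e·A the pore (flow) area.
Plume center vt = 0.959 × 7.18 = 6.88562 m, so the well at 6.84 m is 0.04562 m upgradient of the peak.
√(4πDt) = 2.346 m, giving peak height M/(n_e·A·√(4πDt)) = 3.62/(0.33 × 89.3 × 2.346) = 0.05236 kg/m³.
(x−vt)²/(4Dt) = (-0.04562)²/(4 × 0.0610 × 7.18) = 0.001188; exp(−0.001188) = 0.9988.
C = 0.05236 × 0.9988 = 0.0523 kg/m³.

0.0523 kg/m³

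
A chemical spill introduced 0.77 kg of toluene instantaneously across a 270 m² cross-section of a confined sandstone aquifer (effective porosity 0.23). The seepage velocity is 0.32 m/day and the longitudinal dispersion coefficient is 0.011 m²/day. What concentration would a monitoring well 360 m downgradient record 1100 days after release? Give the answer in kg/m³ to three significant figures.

0.000268 kg/m³

For an instantaneous plane source, C(x,t) = M/(n_e·A·√(4πDt)) · exp(−(x−vt)²/(4Dt)), with n_e·A the pore (flow) area.
Plume center vt = 0.32 × 1100 = 352 m, so the well at 360 m is 8 m downgradient of the peak.
√(4πDt) = 12.33 m, giving peak height M/(n_e·A·√(4πDt)) = 0.77/(0.23 × 270 × 12.33) = 0.001006 kg/m³.
(x−vt)²/(4Dt) = (8)²/(4 × 0.011 × 1100) = 1.322; exp(−1.322) = 0.2666.
C = 0.001006 × 0.2666 = 0.000268 kg/m³.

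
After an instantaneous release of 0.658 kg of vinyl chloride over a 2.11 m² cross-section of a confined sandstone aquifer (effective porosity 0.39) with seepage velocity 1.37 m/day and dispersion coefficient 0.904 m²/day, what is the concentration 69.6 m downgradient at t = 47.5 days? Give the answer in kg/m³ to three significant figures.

0.0306 kg/m³

For an instantaneous plane source, C(x,t) = M/(n_e·A·√(4πDt)) · exp(−(x−vt)²/(4Dt)), with n_e·A the pore (flow) area.
Plume center vt = 1.37 × 47.5 = 65.075 m, so the well at 69.6 m is 4.525 m downgradient of the peak.
√(4πDt) = 23.23 m, giving peak height M/(n_e·A·√(4πDt)) = 0.658/(0.39 × 2.11 × 23.23) = 0.03442 kg/m³.
(x−vt)²/(4Dt) = (4.525)²/(4 × 0.904 × 47.5) = 0.1192; exp(−0.1192) = 0.8876.
C = 0.03442 × 0.8876 = 0.0306 kg/m³.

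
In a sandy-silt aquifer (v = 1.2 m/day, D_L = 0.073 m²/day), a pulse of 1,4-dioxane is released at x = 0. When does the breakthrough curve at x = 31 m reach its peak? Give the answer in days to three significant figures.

For the 1D instantaneous-source solution, setting ∂C/∂t = 0 at fixed x gives v²t² + 2Dt − x² = 0, so t = (√(D² + v²x²) − D)/v².
√(D² + v²x²) = √(0.073² + 1.2² × 31²) = 37.20; v² = 1.44.
t = (37.20 − 0.073)/1.44 = 25.8 days (vs. the pure-advection estimate x/v = 25.8 d).

25.8 days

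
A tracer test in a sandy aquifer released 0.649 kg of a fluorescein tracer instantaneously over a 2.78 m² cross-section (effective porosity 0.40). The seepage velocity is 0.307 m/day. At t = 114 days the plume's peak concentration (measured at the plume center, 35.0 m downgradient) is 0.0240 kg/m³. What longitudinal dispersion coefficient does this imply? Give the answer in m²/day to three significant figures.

0.413 m²/day

At the plume center C_max = M/(n_e·A·√(4πDt)), so D = M²/(4πt·(n_e·A·C_max)²).
n_e·A·C_max = 0.40 × 2.78 × 0.0240 = 0.02669 kg/m.
D = 0.649²/(4π × 114 × 0.02669²) = 0.413 m²/day.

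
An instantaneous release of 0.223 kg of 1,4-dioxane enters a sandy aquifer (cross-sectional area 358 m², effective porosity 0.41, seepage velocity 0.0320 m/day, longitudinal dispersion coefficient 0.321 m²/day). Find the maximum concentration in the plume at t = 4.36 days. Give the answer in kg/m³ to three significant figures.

0.000362 kg/m³

The peak of an instantaneous 1D plume sits at x = vt; there the Gaussian factor is 1 and C_max = M/(n_e·A·√(4πDt)), where n_e·A is the pore area the mass is dissolved in.
√(4πDt) = √(4π × 0.321 × 4.36) = 4.194 m, so C_max = 0.223/(0.41 × 358 × 4.194) = 0.000362 kg/m³.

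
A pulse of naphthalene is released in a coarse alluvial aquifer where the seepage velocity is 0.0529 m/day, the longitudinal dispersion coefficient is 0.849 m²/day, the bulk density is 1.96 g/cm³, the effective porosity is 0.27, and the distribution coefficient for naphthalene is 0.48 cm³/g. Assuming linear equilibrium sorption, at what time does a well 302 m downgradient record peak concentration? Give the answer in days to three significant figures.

Retardation factor R = 1 + ρ_b·K_d/n = 1 + 1.96 × 0.48/0.27 = 4.484.
Sorption retards both mechanisms: v_R = v/R = 0.01180 m/day, D_R = D/R = 0.1893 m²/day.
Peak time from v_R²t² + 2D_R t − x² = 0: t = (√(D_R² + v_R²x²) − D_R)/v_R².
√(D_R² + v_R²x²) = √(0.1893² + 0.01180² × 302²) = 3.569; v_R² = 0.0001392.
t = (3.569 − 0.1893)/0.0001392 = 24300 days.

24300 days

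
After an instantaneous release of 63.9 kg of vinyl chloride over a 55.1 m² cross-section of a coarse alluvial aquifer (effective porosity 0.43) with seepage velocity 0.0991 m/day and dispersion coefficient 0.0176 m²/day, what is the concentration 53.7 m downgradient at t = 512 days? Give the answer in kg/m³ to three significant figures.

0.199 kg/m³

For an instantaneous plane source, C(x,t) = M/(n_e·A·√(4πDt)) · exp(−(x−vt)²/(4Dt)), with n_e·A the pore (flow) area.
Plume center vt = 0.0991 × 512 = 50.7392 m, so the well at 53.7 m is 2.9608 m downgradient of the peak.
√(4πDt) = 10.64 m, giving peak height M/(n_e·A·√(4πDt)) = 63.9/(0.43 × 55.1 × 10.64) = 0.2535 kg/m³.
(x−vt)²/(4Dt) = (2.9608)²/(4 × 0.0176 × 512) = 0.2432; exp(−0.2432) = 0.7841.
C = 0.2535 × 0.7841 = 0.199 kg/m³.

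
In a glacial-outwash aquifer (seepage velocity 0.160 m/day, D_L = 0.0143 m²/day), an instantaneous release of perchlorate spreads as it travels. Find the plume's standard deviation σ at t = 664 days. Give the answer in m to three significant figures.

4.36 m

Dispersive spreading gives a Gaussian with σ² = 2Dt; advection only shifts the center.
σ = √(2 × 0.0143 × 664) = 4.36 m.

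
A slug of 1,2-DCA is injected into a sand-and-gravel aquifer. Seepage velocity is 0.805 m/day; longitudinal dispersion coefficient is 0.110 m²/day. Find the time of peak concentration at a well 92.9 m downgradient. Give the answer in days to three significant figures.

115 days

For the 1D instantaneous-source solution, setting ∂C/∂t = 0 at fixed x gives v²t² + 2Dt − x² = 0, so t = (√(D² + v²x²) − D)/v².
√(D² + v²x²) = √(0.110² + 0.805² × 92.9²) = 74.78; v² = 0.648025.
t = (74.78 − 0.110)/0.648025 = 115 days (vs. the pure-advection estimate x/v = 115 d).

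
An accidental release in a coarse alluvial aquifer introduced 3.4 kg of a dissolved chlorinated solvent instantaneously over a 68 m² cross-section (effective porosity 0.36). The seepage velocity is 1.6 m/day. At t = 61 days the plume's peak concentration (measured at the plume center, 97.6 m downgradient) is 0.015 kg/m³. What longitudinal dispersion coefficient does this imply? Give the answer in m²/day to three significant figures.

At the plume center C_max = M/(n_e·A·√(4πDt)), so D = M²/(4πt·(n_e·A·C_max)²).
n_e·A·C_max = 0.36 × 68 × 0.015 = 0.3672 kg/m.
D = 3.4²/(4π × 61 × 0.3672²) = 0.112 m²/day.

0.112 m²/day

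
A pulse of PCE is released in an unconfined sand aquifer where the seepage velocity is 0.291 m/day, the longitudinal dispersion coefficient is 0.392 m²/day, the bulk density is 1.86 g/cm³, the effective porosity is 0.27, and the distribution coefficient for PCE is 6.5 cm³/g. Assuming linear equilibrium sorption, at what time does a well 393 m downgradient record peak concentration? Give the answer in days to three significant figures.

61600 days

Retardation factor R = 1 + ρ_b·K_d/n = 1 + 1.86 × 6.5/0.27 = 45.78.
Sorption retards both mechanisms: v_R = v/R = 0.006356 m/day, D_R = D/R = 0.008563 m²/day.
Peak time from v_R²t² + 2D_R t − x² = 0: t = (√(D_R² + v_R²x²) − D_R)/v_R².
√(D_R² + v_R²x²) = √(0.008563² + 0.006356² × 393²) = 2.498; v_R² = 4.040e-05.
t = (2.498 − 0.008563)/4.040e-05 = 61600 days.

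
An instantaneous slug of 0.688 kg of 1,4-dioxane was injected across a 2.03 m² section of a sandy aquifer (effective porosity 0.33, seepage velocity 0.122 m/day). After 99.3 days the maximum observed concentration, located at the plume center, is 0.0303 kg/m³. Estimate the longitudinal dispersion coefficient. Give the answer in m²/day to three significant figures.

At the plume center C_max = M/(n_e·A·√(4πDt)), so D = M²/(4πt·(n_e·A·C_max)²).
n_e·A·C_max = 0.33 × 2.03 × 0.0303 = 0.02030 kg/m.
D = 0.688²/(4π × 99.3 × 0.02030²) = 0.921 m²/day.

0.921 m²/day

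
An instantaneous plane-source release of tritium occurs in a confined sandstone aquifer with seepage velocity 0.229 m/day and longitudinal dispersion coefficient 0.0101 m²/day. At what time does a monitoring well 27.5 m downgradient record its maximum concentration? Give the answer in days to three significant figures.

For the 1D instantaneous-source solution, setting ∂C/∂t = 0 at fixed x gives v²t² + 2Dt − x² = 0, so t = (√(D² + v²x²) − D)/v².
√(D² + v²x²) = √(0.0101² + 0.229² × 27.5²) = 6.298; v² = 0.052441.
t = (6.298 − 0.0101)/0.052441 = 120 days (vs. the pure-advection estimate x/v = 120 d).

120 days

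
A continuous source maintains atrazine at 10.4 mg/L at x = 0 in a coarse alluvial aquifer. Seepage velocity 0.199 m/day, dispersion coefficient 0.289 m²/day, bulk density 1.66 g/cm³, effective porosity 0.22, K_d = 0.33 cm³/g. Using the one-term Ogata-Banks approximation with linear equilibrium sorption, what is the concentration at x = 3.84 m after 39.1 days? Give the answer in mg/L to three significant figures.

2.74 mg/L

Retardation factor R = 1 + ρ_b·K_d/n = 1 + 1.66 × 0.33/0.22 = 3.490.
Sorption retards both mechanisms: v_R = v/R = 0.05702 m/day, D_R = D/R = 0.08281 m²/day.
v_R·t = 0.05702 × 39.1 = 2.229482 m; 2√(D_R t) = 3.599 m; argument = (3.84 − 2.229482)/3.599 = 0.4475.
C = C₀ × ½·erfc(0.4475) = 10.4 × 0.2634 = 2.74 mg/L.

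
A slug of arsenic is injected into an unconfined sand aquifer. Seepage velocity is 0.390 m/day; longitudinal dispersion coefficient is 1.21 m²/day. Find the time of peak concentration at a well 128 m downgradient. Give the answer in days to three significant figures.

320 days

For the 1D instantaneous-source solution, setting ∂C/∂t = 0 at fixed x gives v²t² + 2Dt − x² = 0, so t = (√(D² + v²x²) − D)/v².
√(D² + v²x²) = √(1.21² + 0.390² × 128²) = 49.93; v² = 0.1521.
t = (49.93 − 1.21)/0.1521 = 320 days (vs. the pure-advection estimate x/v = 328 d).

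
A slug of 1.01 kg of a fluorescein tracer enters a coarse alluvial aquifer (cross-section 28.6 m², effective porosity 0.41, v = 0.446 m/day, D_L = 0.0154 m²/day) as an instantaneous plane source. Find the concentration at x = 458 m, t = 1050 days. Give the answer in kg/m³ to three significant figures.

For an instantaneous plane source, C(x,t) = M/(n_e·A·√(4πDt)) · exp(−(x−vt)²/(4Dt)), with n_e·A the pore (flow) area.
Plume center vt = 0.446 × 1050 = 468.3 m, so the well at 458 m is 10.3 m upgradient of the peak.
√(4πDt) = 14.25 m, giving peak height M/(n_e·A·√(4πDt)) = 1.01/(0.41 × 28.6 × 14.25) = 0.006044 kg/m³.
(x−vt)²/(4Dt) = (-10.3)²/(4 × 0.0154 × 1050) = 1.640; exp(−1.640) = 0.1940.
C = 0.006044 × 0.1940 = 0.00117 kg/m³.

0.00117 kg/m³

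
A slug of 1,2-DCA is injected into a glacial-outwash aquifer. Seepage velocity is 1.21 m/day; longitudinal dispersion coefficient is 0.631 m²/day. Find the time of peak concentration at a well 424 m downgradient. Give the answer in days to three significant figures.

For the 1D instantaneous-source solution, setting ∂C/∂t = 0 at fixed x gives v²t² + 2Dt − x² = 0, so t = (√(D² + v²x²) − D)/v².
√(D² + v²x²) = √(0.631² + 1.21² × 424²) = 513.0; v² = 1.4641.
t = (513.0 − 0.631)/1.4641 = 350 days (vs. the pure-advection estimate x/v = 350 d).

350 days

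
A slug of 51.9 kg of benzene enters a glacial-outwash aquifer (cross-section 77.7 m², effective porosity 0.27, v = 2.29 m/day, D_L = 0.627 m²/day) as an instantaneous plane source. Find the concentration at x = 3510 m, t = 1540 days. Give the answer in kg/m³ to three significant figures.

For an instantaneous plane source, C(x,t) = M/(n_e·A·√(4πDt)) · exp(−(x−vt)²/(4Dt)), with n_e·A the pore (flow) area.
Plume center vt = 2.29 × 1540 = 3526.6 m, so the well at 3510 m is 16.6 m upgradient of the peak.
√(4πDt) = 110.2 m, giving peak height M/(n_e·A·√(4πDt)) = 51.9/(0.27 × 77.7 × 110.2) = 0.02245 kg/m³.
(x−vt)²/(4Dt) = (-16.6)²/(4 × 0.627 × 1540) = 0.07135; exp(−0.07135) = 0.9311.
C = 0.02245 × 0.9311 = 0.0209 kg/m³.

0.0209 kg/m³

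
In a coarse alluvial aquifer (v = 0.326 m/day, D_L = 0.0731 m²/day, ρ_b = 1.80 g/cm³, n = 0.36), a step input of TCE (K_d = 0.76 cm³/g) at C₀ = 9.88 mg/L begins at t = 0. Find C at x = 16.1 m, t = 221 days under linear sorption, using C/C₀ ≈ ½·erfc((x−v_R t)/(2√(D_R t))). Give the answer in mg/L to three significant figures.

Retardation factor R = 1 + ρ_b·K_d/n = 1 + 1.80 × 0.76/0.36 = 4.800.
Sorption retards both mechanisms: v_R = v/R = 0.06792 m/day, D_R = D/R = 0.01523 m²/day.
v_R·t = 0.06792 × 221 = 15.01032 m; 2√(D_R t) = 3.669 m; argument = (16.1 − 15.01032)/3.669 = 0.2970.
C = C₀ × ½·erfc(0.2970) = 9.88 × 0.3372 = 3.33 mg/L.

3.33 mg/L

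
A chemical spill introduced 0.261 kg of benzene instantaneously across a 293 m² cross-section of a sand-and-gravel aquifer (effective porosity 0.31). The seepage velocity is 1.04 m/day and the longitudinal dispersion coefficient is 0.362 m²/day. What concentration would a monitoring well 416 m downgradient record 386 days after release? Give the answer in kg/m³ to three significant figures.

4.69e-05 kg/m³

For an instantaneous plane source, C(x,t) = M/(n_e·A·√(4πDt)) · exp(−(x−vt)²/(4Dt)), with n_e·A the pore (flow) area.
Plume center vt = 1.04 × 386 = 401.44 m, so the well at 416 m is 14.56 m downgradient of the peak.
√(4πDt) = 41.90 m, giving peak height M/(n_e·A·√(4πDt)) = 0.261/(0.31 × 293 × 41.90) = 6.858e-05 kg/m³.
(x−vt)²/(4Dt) = (14.56)²/(4 × 0.362 × 386) = 0.3793; exp(−0.3793) = 0.6843.
C = 6.858e-05 × 0.6843 = 4.69e-05 kg/m³.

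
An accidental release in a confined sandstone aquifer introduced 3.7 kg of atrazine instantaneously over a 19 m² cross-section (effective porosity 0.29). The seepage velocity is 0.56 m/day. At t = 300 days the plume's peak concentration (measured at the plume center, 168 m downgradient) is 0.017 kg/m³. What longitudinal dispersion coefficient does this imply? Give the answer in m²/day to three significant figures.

0.414 m²/day

At the plume center C_max = M/(n_e·A·√(4πDt)), so D = M²/(4πt·(n_e·A·C_max)²).
n_e·A·C_max = 0.29 × 19 × 0.017 = 0.09367 kg/m.
D = 3.7²/(4π × 300 × 0.09367²) = 0.414 m²/day.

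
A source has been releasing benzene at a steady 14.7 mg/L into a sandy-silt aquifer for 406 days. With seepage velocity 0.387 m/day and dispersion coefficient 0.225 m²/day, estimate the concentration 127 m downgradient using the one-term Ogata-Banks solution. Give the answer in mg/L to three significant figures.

14.5 mg/L

For a continuous step input, C/C₀ ≈ ½·erfc((x−vt)/(2√(Dt))).
vt = 0.387 × 406 = 157.122 m and 2√(Dt) = 2√(0.225 × 406) = 19.12 m.
Argument (x−vt)/(2√(Dt)) = (127 − 157.122)/19.12 = -1.575; ½·erfc(-1.575) = 0.9870.
C = 14.7 × 0.9870 = 14.5 mg/L.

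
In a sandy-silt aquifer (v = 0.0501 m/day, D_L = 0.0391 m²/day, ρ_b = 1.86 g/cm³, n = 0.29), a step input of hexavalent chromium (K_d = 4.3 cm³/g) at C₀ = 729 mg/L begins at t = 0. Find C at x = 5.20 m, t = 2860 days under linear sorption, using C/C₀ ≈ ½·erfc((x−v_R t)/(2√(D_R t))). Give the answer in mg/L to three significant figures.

345 mg/L

Retardation factor R = 1 + ρ_b·K_d/n = 1 + 1.86 × 4.3/0.29 = 28.58.
Sorption retards both mechanisms: v_R = v/R = 0.001753 m/day, D_R = D/R = 0.001368 m²/day.
v_R·t = 0.001753 × 2860 = 5.01358 m; 2√(D_R t) = 3.956 m; argument = (5.20 − 5.01358)/3.956 = 0.04712.
C = C₀ × ½·erfc(0.04712) = 729 × 0.4734 = 345 mg/L.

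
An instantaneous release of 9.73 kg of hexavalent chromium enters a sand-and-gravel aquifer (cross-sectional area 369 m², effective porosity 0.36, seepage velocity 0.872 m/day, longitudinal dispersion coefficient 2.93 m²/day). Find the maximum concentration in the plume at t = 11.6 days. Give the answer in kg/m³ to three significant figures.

0.00354 kg/m³

The peak of an instantaneous 1D plume sits at x = vt; there the Gaussian factor is 1 and C_max = M/(n_e·A·√(4πDt)), where n_e·A is the pore area the mass is dissolved in.
√(4πDt) = √(4π × 2.93 × 11.6) = 20.67 m, so C_max = 9.73/(0.36 × 369 × 20.67) = 0.00354 kg/m³.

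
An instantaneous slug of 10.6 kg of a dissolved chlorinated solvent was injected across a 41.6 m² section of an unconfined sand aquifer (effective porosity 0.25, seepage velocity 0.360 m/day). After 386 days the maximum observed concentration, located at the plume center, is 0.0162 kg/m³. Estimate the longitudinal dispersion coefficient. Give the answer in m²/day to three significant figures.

0.816 m²/day

At the plume center C_max = M/(n_e·A·√(4πDt)), so D = M²/(4πt·(n_e·A·C_max)²).
n_e·A·C_max = 0.25 × 41.6 × 0.0162 = 0.1685 kg/m.
D = 10.6²/(4π × 386 × 0.1685²) = 0.816 m²/day.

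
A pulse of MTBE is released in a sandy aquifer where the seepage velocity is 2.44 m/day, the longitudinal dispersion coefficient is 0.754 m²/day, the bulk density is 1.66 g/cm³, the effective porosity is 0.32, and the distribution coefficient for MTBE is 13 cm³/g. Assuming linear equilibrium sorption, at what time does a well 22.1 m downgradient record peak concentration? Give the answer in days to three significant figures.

611 days

Retardation factor R = 1 + ρ_b·K_d/n = 1 + 1.66 × 13/0.32 = 68.44.
Sorption retards both mechanisms: v_R = v/R = 0.03565 m/day, D_R = D/R = 0.01102 m²/day.
Peak time from v_R²t² + 2D_R t − x² = 0: t = (√(D_R² + v_R²x²) − D_R)/v_R².
√(D_R² + v_R²x²) = √(0.01102² + 0.03565² × 22.1²) = 0.7879; v_R² = 0.001271.
t = (0.7879 − 0.01102)/0.001271 = 611 days.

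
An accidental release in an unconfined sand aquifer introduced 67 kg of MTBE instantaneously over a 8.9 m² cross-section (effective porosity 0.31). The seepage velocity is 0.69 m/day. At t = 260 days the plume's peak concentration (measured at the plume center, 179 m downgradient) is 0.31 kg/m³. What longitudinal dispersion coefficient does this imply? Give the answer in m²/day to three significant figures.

1.88 m²/day

At the plume center C_max = M/(n_e·A·√(4πDt)), so D = M²/(4πt·(n_e·A·C_max)²).
n_e·A·C_max = 0.31 × 8.9 × 0.31 = 0.8553 kg/m.
D = 67²/(4π × 260 × 0.8553²) = 1.88 m²/day.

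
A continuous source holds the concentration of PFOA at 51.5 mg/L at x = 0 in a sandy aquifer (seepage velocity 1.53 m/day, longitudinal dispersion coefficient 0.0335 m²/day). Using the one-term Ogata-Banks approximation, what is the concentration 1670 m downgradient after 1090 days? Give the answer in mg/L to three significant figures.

20.3 mg/L

For a continuous step input, C/C₀ ≈ ½·erfc((x−vt)/(2√(Dt))).
vt = 1.53 × 1090 = 1667.7 m and 2√(Dt) = 2√(0.0335 × 1090) = 12.09 m.
Argument (x−vt)/(2√(Dt)) = (1670 − 1667.7)/12.09 = 0.1902; ½·erfc(0.1902) = 0.3940.
C = 51.5 × 0.3940 = 20.3 mg/L.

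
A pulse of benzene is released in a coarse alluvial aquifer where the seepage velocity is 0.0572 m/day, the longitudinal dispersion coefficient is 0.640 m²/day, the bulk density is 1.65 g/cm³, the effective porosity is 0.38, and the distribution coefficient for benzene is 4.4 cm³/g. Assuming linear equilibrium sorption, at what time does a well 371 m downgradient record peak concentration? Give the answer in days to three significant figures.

127000 days

Retardation factor R = 1 + ρ_b·K_d/n = 1 + 1.65 × 4.4/0.38 = 20.11.
Sorption retards both mechanisms: v_R = v/R = 0.002844 m/day, D_R = D/R = 0.03182 m²/day.
Peak time from v_R²t² + 2D_R t − x² = 0: t = (√(D_R² + v_R²x²) − D_R)/v_R².
√(D_R² + v_R²x²) = √(0.03182² + 0.002844² × 371²) = 1.056; v_R² = 8.088e-06.
t = (1.056 − 0.03182)/8.088e-06 = 127000 days.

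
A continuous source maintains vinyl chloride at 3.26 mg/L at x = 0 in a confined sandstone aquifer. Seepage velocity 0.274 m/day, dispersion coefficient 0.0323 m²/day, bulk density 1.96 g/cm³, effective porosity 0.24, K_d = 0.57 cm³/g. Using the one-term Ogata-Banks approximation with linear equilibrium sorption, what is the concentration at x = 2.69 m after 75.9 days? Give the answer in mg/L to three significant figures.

2.79 mg/L

Retardation factor R = 1 + ρ_b·K_d/n = 1 + 1.96 × 0.57/0.24 = 5.655.
Sorption retards both mechanisms: v_R = v/R = 0.04845 m/day, D_R = D/R = 0.005712 m²/day.
v_R·t = 0.04845 × 75.9 = 3.677355 m; 2√(D_R t) = 1.317 m; argument = (2.69 − 3.677355)/1.317 = -0.7497.
C = C₀ × ½·erfc(-0.7497) = 3.26 × 0.8555 = 2.79 mg/L.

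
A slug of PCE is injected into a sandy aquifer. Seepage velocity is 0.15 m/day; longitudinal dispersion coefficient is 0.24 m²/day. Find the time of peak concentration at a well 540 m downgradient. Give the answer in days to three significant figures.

3590 days

For the 1D instantaneous-source solution, setting ∂C/∂t = 0 at fixed x gives v²t² + 2Dt − x² = 0, so t = (√(D² + v²x²) − D)/v².
√(D² + v²x²) = √(0.24² + 0.15² × 540²) = 81.00; v² = 0.0225.
t = (81.00 − 0.24)/0.0225 = 3590 days (vs. the pure-advection estimate x/v = 3600 d).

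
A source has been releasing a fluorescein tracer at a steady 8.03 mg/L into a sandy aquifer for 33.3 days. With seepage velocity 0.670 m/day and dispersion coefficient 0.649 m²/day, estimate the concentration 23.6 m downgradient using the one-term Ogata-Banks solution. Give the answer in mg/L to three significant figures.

For a continuous step input, C/C₀ ≈ ½·erfc((x−vt)/(2√(Dt))).
vt = 0.670 × 33.3 = 22.311 m and 2√(Dt) = 2√(0.649 × 33.3) = 9.298 m.
Argument (x−vt)/(2√(Dt)) = (23.6 − 22.311)/9.298 = 0.1386; ½·erfc(0.1386) = 0.4223.
C = 8.03 × 0.4223 = 3.39 mg/L.

3.39 mg/L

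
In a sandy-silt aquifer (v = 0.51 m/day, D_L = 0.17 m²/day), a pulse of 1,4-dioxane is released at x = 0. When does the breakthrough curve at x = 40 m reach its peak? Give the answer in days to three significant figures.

For the 1D instantaneous-source solution, setting ∂C/∂t = 0 at fixed x gives v²t² + 2Dt − x² = 0, so t = (√(D² + v²x²) − D)/v².
√(D² + v²x²) = √(0.17² + 0.51² × 40²) = 20.40; v² = 0.2601.
t = (20.40 − 0.17)/0.2601 = 77.8 days (vs. the pure-advection estimate x/v = 78.4 d).

77.8 days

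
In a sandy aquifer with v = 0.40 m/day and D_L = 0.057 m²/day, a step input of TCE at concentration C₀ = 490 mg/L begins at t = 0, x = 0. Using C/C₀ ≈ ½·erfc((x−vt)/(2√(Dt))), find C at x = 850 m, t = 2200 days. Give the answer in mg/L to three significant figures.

476 mg/L

For a continuous step input, C/C₀ ≈ ½·erfc((x−vt)/(2√(Dt))).
vt = 0.40 × 2200 = 880 m and 2√(Dt) = 2√(0.057 × 2200) = 22.40 m.
Argument (x−vt)/(2√(Dt)) = (850 − 880)/22.40 = -1.339; ½·erfc(-1.339) = 0.9709.
C = 490 × 0.9709 = 476 mg/L.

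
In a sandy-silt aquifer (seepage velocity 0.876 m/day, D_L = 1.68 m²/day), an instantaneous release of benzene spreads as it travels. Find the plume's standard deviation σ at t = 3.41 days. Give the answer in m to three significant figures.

Dispersive spreading gives a Gaussian with σ² = 2Dt; advection only shifts the center.
σ = √(2 × 1.68 × 3.41) = 3.38 m.

3.38 m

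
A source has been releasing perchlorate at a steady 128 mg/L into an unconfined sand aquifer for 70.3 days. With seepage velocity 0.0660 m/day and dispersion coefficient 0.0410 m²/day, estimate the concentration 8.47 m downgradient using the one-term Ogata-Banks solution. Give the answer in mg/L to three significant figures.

For a continuous step input, C/C₀ ≈ ½·erfc((x−vt)/(2√(Dt))).
vt = 0.0660 × 70.3 = 4.6398 m and 2√(Dt) = 2√(0.0410 × 70.3) = 3.395 m.
Argument (x−vt)/(2√(Dt)) = (8.47 − 4.6398)/3.395 = 1.128; ½·erfc(1.128) = 0.05533.
C = 128 × 0.05533 = 7.08 mg/L.

7.08 mg/L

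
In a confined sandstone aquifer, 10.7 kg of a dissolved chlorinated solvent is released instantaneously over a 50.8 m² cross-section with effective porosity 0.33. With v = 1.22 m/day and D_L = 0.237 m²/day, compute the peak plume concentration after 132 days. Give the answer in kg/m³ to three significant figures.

The peak of an instantaneous 1D plume sits at x = vt; there the Gaussian factor is 1 and C_max = M/(n_e·A·√(4πDt)), where n_e·A is the pore area the mass is dissolved in.
√(4πDt) = √(4π × 0.237 × 132) = 19.83 m, so C_max = 10.7/(0.33 × 50.8 × 19.83) = 0.0322 kg/m³.

0.0322 kg/m³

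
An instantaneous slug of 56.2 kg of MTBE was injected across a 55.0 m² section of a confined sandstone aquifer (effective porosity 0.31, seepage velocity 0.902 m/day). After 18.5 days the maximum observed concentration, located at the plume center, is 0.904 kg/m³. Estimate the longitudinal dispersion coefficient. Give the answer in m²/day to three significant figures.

At the plume center C_max = M/(n_e·A·√(4πDt)), so D = M²/(4πt·(n_e·A·C_max)²).
n_e·A·C_max = 0.31 × 55.0 × 0.904 = 15.41 kg/m.
D = 56.2²/(4π × 18.5 × 15.41²) = 0.0572 m²/day.

0.0572 m²/day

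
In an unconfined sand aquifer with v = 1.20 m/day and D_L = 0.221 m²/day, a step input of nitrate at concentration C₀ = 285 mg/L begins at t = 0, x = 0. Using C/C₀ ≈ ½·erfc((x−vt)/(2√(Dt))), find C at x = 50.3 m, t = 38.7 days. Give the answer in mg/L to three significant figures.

50.0 mg/L

For a continuous step input, C/C₀ ≈ ½·erfc((x−vt)/(2√(Dt))).
vt = 1.20 × 38.7 = 46.44 m and 2√(Dt) = 2√(0.221 × 38.7) = 5.849 m.
Argument (x−vt)/(2√(Dt)) = (50.3 − 46.44)/5.849 = 0.6599; ½·erfc(0.6599) = 0.1753.
C = 285 × 0.1753 = 50.0 mg/L.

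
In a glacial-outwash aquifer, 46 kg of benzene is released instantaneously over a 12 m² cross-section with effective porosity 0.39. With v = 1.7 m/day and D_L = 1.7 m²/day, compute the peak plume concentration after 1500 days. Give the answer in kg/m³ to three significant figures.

The peak of an instantaneous 1D plume sits at x = vt; there the Gaussian factor is 1 and C_max = M/(n_e·A·√(4πDt)), where n_e·A is the pore area the mass is dissolved in.
√(4πDt) = √(4π × 1.7 × 1500) = 179.0 m, so C_max = 46/(0.39 × 12 × 179.0) = 0.0549 kg/m³.

0.0549 kg/m³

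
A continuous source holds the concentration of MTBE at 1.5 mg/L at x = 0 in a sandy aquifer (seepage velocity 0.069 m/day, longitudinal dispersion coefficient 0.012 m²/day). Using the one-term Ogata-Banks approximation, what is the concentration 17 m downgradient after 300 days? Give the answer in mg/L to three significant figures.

For a continuous step input, C/C₀ ≈ ½·erfc((x−vt)/(2√(Dt))).
vt = 0.069 × 300 = 20.7 m and 2√(Dt) = 2√(0.012 × 300) = 3.795 m.
Argument (x−vt)/(2√(Dt)) = (17 − 20.7)/3.795 = -0.9750; ½·erfc(-0.9750) = 0.9160.
C = 1.5 × 0.9160 = 1.37 mg/L.

1.37 mg/L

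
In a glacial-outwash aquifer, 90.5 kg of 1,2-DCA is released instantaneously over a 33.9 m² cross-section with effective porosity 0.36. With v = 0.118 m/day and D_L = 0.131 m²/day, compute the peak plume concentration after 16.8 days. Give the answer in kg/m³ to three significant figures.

The peak of an instantaneous 1D plume sits at x = vt; there the Gaussian factor is 1 and C_max = M/(n_e·A·√(4πDt)), where n_e·A is the pore area the mass is dissolved in.
√(4πDt) = √(4π × 0.131 × 16.8) = 5.259 m, so C_max = 90.5/(0.36 × 33.9 × 5.259) = 1.41 kg/m³.

1.41 kg/m³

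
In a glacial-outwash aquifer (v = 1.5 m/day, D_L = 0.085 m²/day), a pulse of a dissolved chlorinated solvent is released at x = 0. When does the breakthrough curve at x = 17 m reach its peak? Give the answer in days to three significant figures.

For the 1D instantaneous-source solution, setting ∂C/∂t = 0 at fixed x gives v²t² + 2Dt − x² = 0, so t = (√(D² + v²x²) − D)/v².
√(D² + v²x²) = √(0.085² + 1.5² × 17²) = 25.50; v² = 2.25.
t = (25.50 − 0.085)/2.25 = 11.3 days (vs. the pure-advection estimate x/v = 11.3 d).

11.3 days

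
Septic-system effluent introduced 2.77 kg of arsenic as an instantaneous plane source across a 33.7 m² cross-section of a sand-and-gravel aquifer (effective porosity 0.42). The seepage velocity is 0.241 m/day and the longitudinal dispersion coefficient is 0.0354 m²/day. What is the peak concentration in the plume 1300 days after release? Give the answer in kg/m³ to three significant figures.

The peak of an instantaneous 1D plume sits at x = vt; there the Gaussian factor is 1 and C_max = M/(n_e·A·√(4πDt)), where n_e·A is the pore area the mass is dissolved in.
√(4πDt) = √(4π × 0.0354 × 1300) = 24.05 m, so C_max = 2.77/(0.42 × 33.7 × 24.05) = 0.00814 kg/m³.

0.00814 kg/m³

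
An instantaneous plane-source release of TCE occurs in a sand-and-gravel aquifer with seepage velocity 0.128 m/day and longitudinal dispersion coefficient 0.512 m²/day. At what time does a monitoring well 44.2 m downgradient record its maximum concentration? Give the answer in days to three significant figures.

315 days

For the 1D instantaneous-source solution, setting ∂C/∂t = 0 at fixed x gives v²t² + 2Dt − x² = 0, so t = (√(D² + v²x²) − D)/v².
√(D² + v²x²) = √(0.512² + 0.128² × 44.2²) = 5.681; v² = 0.016384.
t = (5.681 − 0.512)/0.016384 = 315 days (vs. the pure-advection estimate x/v = 345 d).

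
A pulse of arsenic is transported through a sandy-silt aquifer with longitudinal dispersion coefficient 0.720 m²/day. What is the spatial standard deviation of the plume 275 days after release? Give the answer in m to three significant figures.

Dispersive spreading gives a Gaussian with σ² = 2Dt; advection only shifts the center.
σ = √(2 × 0.720 × 275) = 19.9 m.

19.9 m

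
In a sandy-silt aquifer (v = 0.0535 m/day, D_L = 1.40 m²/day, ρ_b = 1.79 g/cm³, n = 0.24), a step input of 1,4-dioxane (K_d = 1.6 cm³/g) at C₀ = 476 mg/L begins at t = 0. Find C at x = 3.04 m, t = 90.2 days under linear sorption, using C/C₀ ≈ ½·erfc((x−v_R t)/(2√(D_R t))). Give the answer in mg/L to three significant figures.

130 mg/L

Retardation factor R = 1 + ρ_b·K_d/n = 1 + 1.79 × 1.6/0.24 = 12.93.
Sorption retards both mechanisms: v_R = v/R = 0.004138 m/day, D_R = D/R = 0.1083 m²/day.
v_R·t = 0.004138 × 90.2 = 0.3732476 m; 2√(D_R t) = 6.251 m; argument = (3.04 − 0.3732476)/6.251 = 0.4266.
C = C₀ × ½·erfc(0.4266) = 476 × 0.2732 = 130 mg/L.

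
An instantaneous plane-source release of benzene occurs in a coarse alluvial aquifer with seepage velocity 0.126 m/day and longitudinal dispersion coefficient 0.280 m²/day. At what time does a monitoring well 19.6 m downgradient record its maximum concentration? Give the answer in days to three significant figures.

For the 1D instantaneous-source solution, setting ∂C/∂t = 0 at fixed x gives v²t² + 2Dt − x² = 0, so t = (√(D² + v²x²) − D)/v².
√(D² + v²x²) = √(0.280² + 0.126² × 19.6²) = 2.485; v² = 0.015876.
t = (2.485 − 0.280)/0.015876 = 139 days (vs. the pure-advection estimate x/v = 156 d).

139 days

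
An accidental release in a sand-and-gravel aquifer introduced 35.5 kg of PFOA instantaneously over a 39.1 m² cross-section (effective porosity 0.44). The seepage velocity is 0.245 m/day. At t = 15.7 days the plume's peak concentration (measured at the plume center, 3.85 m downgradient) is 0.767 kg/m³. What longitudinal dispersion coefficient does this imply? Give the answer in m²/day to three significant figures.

0.0367 m²/day

At the plume center C_max = M/(n_e·A·√(4πDt)), so D = M²/(4πt·(n_e·A·C_max)²).
n_e·A·C_max = 0.44 × 39.1 × 0.767 = 13.20 kg/m.
D = 35.5²/(4π × 15.7 × 13.20²) = 0.0367 m²/day.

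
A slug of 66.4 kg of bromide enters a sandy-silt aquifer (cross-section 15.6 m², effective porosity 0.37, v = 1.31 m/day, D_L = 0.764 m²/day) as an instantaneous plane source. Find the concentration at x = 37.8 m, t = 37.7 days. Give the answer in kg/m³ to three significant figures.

For an instantaneous plane source, C(x,t) = M/(n_e·A·√(4πDt)) · exp(−(x−vt)²/(4Dt)), with n_e·A the pore (flow) area.
Plume center vt = 1.31 × 37.7 = 49.387 m, so the well at 37.8 m is 11.587 m upgradient of the peak.
√(4πDt) = 19.02 m, giving peak height M/(n_e·A·√(4πDt)) = 66.4/(0.37 × 15.6 × 19.02) = 0.6048 kg/m³.
(x−vt)²/(4Dt) = (-11.587)²/(4 × 0.764 × 37.7) = 1.165; exp(−1.165) = 0.3119.
C = 0.6048 × 0.3119 = 0.189 kg/m³.

0.189 kg/m³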